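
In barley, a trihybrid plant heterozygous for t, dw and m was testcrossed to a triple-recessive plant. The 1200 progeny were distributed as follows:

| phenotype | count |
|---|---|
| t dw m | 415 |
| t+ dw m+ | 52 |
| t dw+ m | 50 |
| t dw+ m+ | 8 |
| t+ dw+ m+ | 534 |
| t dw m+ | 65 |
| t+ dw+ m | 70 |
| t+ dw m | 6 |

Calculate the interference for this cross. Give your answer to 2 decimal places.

0.03

The two most frequent reciprocal classes, t+ dw+ m+ and t dw m, are the parental types, so the F1 was t+ dw+ m+ / t dw m.
The two rarest classes, t dw+ m+ and t+ dw m, are the double crossovers. Comparing them with the parentals, only the t allele has switched, so t is the middle locus and the order is dw – t – m.
dw–t: (102 + 14)/1200 = 0.0967; t–m: (135 + 14)/1200 = 0.1242.
Expected DCO frequency = 0.0967 × 0.1242 ≈ 0.01201; observed = 14/1200 ≈ 0.01167.
Coefficient of coincidence = 0.01167/0.01201 ≈ 0.97; interference = 1 − 0.97 = 0.03.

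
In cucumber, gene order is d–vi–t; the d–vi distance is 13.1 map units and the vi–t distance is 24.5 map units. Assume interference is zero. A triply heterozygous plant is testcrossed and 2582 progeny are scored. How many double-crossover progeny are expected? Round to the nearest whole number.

83

Map distances give recombination frequencies of 0.131 and 0.245 for the two intervals.
With no interference, expected double-crossover frequency = 0.131 × 0.245 = 0.03209.
Expected number = 0.03209 × 2582 = 82.87 ≈ 83.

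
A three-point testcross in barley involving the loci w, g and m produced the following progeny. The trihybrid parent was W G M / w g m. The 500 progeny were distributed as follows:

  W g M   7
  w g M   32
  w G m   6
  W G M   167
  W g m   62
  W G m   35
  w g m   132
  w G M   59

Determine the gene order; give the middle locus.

g

The two rarest classes, W g M and w G m, are the double crossovers. Comparing them with the parentals, only the g allele has switched, so g is the middle locus and the order is m – g – w.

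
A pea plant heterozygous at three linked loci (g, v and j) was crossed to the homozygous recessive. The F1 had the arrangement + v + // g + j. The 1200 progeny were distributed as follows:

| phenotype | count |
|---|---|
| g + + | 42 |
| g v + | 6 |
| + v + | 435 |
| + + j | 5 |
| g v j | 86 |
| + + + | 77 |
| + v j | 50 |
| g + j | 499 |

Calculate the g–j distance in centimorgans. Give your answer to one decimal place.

The two rarest classes, g v + and + + j, are the double crossovers. Comparing them with the parentals, only the g allele has switched, so g is the middle locus and the order is v – g – j.
Crossovers in the g–j interval produce the single-crossover classes + v j and g + + (50 + 42 = 92) plus the double crossovers (11).
RF(g–j) = (92 + 11) / 1200 = 103/1200 = 0.0858 → 8.6 centimorgans.

8.6 centimorgans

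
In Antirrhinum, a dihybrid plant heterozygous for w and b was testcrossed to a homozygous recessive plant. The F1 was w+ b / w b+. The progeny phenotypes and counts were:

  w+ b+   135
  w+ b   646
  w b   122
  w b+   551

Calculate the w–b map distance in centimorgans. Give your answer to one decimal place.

The recombinant classes are w+ b+ and w b: 135 + 122 = 257.
Recombination frequency = 257/1454 = 0.1768 ≈ 17.7%, i.e. 17.7 centimorgans.

17.7 centimorgans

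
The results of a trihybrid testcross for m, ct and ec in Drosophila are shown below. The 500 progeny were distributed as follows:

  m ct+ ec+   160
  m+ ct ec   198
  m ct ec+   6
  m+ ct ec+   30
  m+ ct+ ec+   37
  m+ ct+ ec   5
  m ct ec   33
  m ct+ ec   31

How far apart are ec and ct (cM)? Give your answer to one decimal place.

The two most frequent reciprocal classes, m+ ct ec and m ct+ ec+, are the parental types, so the F1 was m+ ct ec / m ct+ ec+.
The two rarest classes, m+ ct+ ec and m ct ec+, are the double crossovers. Comparing them with the parentals, only the ct allele has switched, so ct is the middle locus and the order is m – ct – ec.
Crossovers in the ct–ec interval produce the single-crossover classes m+ ct ec+ and m ct+ ec (30 + 31 = 61) plus the double crossovers (11).
RF(ct–ec) = (61 + 11) / 500 = 72/500 = 0.1440 → 14.4 cM.

14.4 cM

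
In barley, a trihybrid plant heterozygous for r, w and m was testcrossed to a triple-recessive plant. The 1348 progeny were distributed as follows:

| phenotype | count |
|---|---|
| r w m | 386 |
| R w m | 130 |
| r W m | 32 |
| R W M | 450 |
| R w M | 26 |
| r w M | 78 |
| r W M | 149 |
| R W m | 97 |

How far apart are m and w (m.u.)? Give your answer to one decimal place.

The two most frequent reciprocal classes, r w m and R W M, are the parental types, so the F1 was r w m / R W M.
The two rarest classes, r W m and R w M, are the double crossovers. Comparing them with the parentals, only the w allele has switched, so w is the middle locus and the order is r – w – m.
Crossovers in the w–m interval produce the single-crossover classes r w M and R W m (78 + 97 = 175) plus the double crossovers (58).
RF(w–m) = (175 + 58) / 1348 = 233/1348 = 0.1728 → 17.3 m.u.

17.3 m.u.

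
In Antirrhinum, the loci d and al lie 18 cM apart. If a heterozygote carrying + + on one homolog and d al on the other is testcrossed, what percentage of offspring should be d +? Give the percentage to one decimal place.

9.0%

A map distance of 18 cM corresponds to a recombination frequency of 0.180.
The F1 is + + / d al, so d + is a recombinant gamete class with expected frequency r/2 = 0.180/2 = 0.0900.
That is 0.0900 = 9.0% of the progeny.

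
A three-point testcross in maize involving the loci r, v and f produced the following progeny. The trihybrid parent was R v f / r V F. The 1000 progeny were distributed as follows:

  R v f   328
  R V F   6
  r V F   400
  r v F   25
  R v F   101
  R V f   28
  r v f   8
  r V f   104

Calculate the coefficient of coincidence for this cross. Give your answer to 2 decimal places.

The two rarest classes, r v f and R V F, are the double crossovers. Comparing them with the parentals, only the r allele has switched, so r is the middle locus and the order is v – r – f.
v–r: (53 + 14)/1000 = 0.0670; r–f: (205 + 14)/1000 = 0.2190.
Expected DCO frequency = 0.0670 × 0.2190 ≈ 0.01467; observed = 14/1000 ≈ 0.01400.
Coefficient of coincidence = 0.01400/0.01467 ≈ 0.95.

0.95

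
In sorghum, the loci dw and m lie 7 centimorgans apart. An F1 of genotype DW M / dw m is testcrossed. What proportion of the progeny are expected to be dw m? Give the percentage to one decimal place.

A map distance of 7 centimorgans corresponds to a recombination frequency of 0.070.
The F1 is DW M / dw m, so dw m is a parental gamete class with expected frequency (1 − r)/2 = 0.930/2 = 0.4650.
That is 0.4650 = 46.5% of the progeny.

46.5%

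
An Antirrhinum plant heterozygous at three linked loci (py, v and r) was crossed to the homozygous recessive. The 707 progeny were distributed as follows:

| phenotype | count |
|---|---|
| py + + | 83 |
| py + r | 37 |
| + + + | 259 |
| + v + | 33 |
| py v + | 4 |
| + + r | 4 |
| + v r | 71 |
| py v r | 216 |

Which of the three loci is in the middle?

r

The two most frequent reciprocal classes, + + + and py v r, are the parental types, so the F1 was + + + / py v r.
The two rarest classes, + + r and py v +, are the double crossovers. Comparing them with the parentals, only the r allele has switched, so r is the middle locus and the order is py – r – v.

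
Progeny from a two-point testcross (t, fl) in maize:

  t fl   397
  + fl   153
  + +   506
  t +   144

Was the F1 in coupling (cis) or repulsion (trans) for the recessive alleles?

cis

The two most frequent classes are + + (506) and t fl (397); these are the parental (non-recombinant) types.
So the F1 carried + + on one chromosome and t fl on the other — the recessive alleles are on the same chromosome (cis / coupling).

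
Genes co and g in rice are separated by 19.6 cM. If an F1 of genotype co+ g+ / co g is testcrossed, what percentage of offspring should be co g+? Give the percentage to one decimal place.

A map distance of 19.6 cM corresponds to a recombination frequency of 0.196.
The F1 is co+ g+ / co g, so co g+ is a recombinant gamete class with expected frequency r/2 = 0.196/2 = 0.0980.
That is 0.0980 = 9.8% of the progeny.

9.8%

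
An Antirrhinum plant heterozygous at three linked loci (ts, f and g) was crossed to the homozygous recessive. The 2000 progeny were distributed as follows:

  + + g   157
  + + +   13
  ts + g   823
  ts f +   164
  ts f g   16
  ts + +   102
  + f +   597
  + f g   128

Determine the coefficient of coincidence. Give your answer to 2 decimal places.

0.64

The two most frequent reciprocal classes, + f + and ts + g, are the parental types, so the F1 was + f + / ts + g.
The two rarest classes, + + + and ts f g, are the double crossovers. Comparing them with the parentals, only the f allele has switched, so f is the middle locus and the order is g – f – ts.
g–f: (230 + 29)/2000 = 0.1295; f–ts: (321 + 29)/2000 = 0.1750.
Expected DCO frequency = 0.1295 × 0.1750 ≈ 0.02266; observed = 29/2000 ≈ 0.01450.
Coefficient of coincidence = 0.01450/0.02266 ≈ 0.64.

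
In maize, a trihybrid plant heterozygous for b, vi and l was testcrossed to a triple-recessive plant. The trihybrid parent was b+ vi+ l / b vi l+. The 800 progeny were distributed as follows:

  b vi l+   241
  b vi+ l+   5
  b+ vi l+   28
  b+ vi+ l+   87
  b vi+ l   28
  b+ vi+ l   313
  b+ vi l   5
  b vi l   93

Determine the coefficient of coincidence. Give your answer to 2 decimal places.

The two rarest classes, b+ vi l and b vi+ l+, are the double crossovers. Comparing them with the parentals, only the vi allele has switched, so vi is the middle locus and the order is l – vi – b.
l–vi: (180 + 10)/800 = 0.2375; vi–b: (56 + 10)/800 = 0.0825.
Expected DCO frequency = 0.2375 × 0.0825 ≈ 0.01959; observed = 10/800 ≈ 0.01250.
Coefficient of coincidence = 0.01250/0.01959 ≈ 0.64.

0.64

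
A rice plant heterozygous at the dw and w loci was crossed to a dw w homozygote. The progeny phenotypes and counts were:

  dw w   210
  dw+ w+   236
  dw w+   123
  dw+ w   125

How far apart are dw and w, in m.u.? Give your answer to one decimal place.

35.7 m.u.

The two most frequent classes, dw+ w+ (236) and dw w (210), are the parental types, so the F1 was dw+ w+ / dw w.
The recombinant classes are dw+ w and dw w+: 125 + 123 = 248.
Recombination frequency = 248/694 = 0.3573 ≈ 35.7%, i.e. 35.7 m.u.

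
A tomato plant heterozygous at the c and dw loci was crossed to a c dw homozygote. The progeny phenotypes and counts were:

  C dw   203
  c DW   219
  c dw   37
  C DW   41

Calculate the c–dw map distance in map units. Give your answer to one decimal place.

The two most frequent classes, C dw (203) and c DW (219), are the parental types, so the F1 was C dw / c DW.
The recombinant classes are C DW and c dw: 41 + 37 = 78.
Recombination frequency = 78/500 = 0.1560 ≈ 15.6%, i.e. 15.6 map units.

15.6 map units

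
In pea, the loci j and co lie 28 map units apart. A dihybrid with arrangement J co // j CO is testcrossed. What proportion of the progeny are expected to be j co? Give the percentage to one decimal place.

14.0%

A map distance of 28 map units corresponds to a recombination frequency of 0.280.
The F1 is J co / j CO, so j co is a recombinant gamete class with expected frequency r/2 = 0.280/2 = 0.1400.
That is 0.1400 = 14.0% of the progeny.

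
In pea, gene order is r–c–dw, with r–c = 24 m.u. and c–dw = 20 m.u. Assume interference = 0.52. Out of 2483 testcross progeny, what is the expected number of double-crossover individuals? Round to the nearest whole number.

57

Map distances give recombination frequencies of 0.240 and 0.200 for the two intervals.
With interference 0.52 (so coincidence = 0.48), expected double-crossover frequency = 0.240 × 0.200 × 0.48 = 0.02304.
Expected number = 0.02304 × 2483 = 57.21 ≈ 57.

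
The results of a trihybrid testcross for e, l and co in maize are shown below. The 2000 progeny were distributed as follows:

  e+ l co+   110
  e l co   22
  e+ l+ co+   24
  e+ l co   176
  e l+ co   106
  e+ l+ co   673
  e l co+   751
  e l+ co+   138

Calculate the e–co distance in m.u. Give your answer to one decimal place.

The two most frequent reciprocal classes, e l co+ and e+ l+ co, are the parental types, so the F1 was e l co+ / e+ l+ co.
The two rarest classes, e l co and e+ l+ co+, are the double crossovers. Comparing them with the parentals, only the co allele has switched, so co is the middle locus and the order is e – co – l.
Crossovers in the e–co interval produce the single-crossover classes e+ l co+ and e l+ co (110 + 106 = 216) plus the double crossovers (46).
RF(e–co) = (216 + 46) / 2000 = 262/2000 = 0.1310 → 13.1 m.u.

13.1 m.u.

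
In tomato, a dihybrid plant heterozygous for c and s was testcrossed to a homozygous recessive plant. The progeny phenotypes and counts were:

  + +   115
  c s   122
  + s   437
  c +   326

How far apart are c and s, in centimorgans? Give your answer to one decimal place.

The two most frequent classes, + s (437) and c + (326), are the parental types, so the F1 was + s / c +.
The recombinant classes are + + and c s: 115 + 122 = 237.
Recombination frequency = 237/1000 = 0.2370 ≈ 23.7%, i.e. 23.7 centimorgans.

23.7 centimorgans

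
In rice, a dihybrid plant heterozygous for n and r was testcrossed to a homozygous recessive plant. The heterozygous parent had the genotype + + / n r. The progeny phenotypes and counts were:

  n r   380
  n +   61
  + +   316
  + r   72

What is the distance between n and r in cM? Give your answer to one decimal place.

16.0 cM

The recombinant classes are + r and n +: 72 + 61 = 133.
Recombination frequency = 133/829 = 0.1604 ≈ 16.0%, i.e. 16.0 cM.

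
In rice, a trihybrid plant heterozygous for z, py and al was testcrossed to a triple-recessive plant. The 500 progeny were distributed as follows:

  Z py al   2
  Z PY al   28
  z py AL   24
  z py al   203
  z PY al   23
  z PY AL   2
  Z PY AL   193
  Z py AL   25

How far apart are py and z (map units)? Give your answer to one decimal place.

The two most frequent reciprocal classes, Z PY AL and z py al, are the parental types, so the F1 was Z PY AL / z py al.
The two rarest classes, z PY AL and Z py al, are the double crossovers. Comparing them with the parentals, only the z allele has switched, so z is the middle locus and the order is al – z – py.
Crossovers in the z–py interval produce the single-crossover classes Z py AL and z PY al (25 + 23 = 48) plus the double crossovers (4).
RF(z–py) = (48 + 4) / 500 = 52/500 = 0.1040 → 10.4 map units.

10.4 map units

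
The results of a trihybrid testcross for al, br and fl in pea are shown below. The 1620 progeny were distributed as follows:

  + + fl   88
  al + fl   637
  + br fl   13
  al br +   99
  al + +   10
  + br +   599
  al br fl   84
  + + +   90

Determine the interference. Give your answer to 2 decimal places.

The two most frequent reciprocal classes, + br + and al + fl, are the parental types, so the F1 was + br + / al + fl.
The two rarest classes, + br fl and al + +, are the double crossovers. Comparing them with the parentals, only the fl allele has switched, so fl is the middle locus and the order is al – fl – br.
al–fl: (187 + 23)/1620 = 0.1296; fl–br: (174 + 23)/1620 = 0.1216.
Expected DCO frequency = 0.1296 × 0.1216 ≈ 0.01576; observed = 23/1620 ≈ 0.01420.
Coefficient of coincidence = 0.01420/0.01576 ≈ 0.90; interference = 1 − 0.90 = 0.10.

0.10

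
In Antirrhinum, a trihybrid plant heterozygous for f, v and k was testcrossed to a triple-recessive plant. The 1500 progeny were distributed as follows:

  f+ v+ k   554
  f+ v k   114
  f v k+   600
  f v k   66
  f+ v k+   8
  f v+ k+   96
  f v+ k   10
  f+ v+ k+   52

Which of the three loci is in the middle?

f

The two most frequent reciprocal classes, f+ v+ k and f v k+, are the parental types, so the F1 was f+ v+ k / f v k+.
The two rarest classes, f v+ k and f+ v k+, are the double crossovers. Comparing them with the parentals, only the f allele has switched, so f is the middle locus and the order is k – f – v.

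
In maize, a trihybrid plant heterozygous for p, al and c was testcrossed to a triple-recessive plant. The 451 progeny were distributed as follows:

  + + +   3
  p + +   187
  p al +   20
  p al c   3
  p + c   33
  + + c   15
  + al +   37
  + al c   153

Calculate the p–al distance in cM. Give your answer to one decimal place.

The two most frequent reciprocal classes, p + + and + al c, are the parental types, so the F1 was p + + / + al c.
The two rarest classes, + + + and p al c, are the double crossovers. Comparing them with the parentals, only the p allele has switched, so p is the middle locus and the order is al – p – c.
Crossovers in the al–p interval produce the single-crossover classes p al + and + + c (20 + 15 = 35) plus the double crossovers (6).
RF(al–p) = (35 + 6) / 451 = 41/451 = 0.0909 → 9.1 cM.

9.1 cM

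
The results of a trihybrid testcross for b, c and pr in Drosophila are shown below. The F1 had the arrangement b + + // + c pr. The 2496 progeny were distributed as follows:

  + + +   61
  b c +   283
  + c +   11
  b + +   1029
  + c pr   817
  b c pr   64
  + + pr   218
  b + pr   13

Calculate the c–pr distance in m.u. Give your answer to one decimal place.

21.0 m.u.

The two rarest classes, b + pr and + c +, are the double crossovers. Comparing them with the parentals, only the pr allele has switched, so pr is the middle locus and the order is b – pr – c.
Crossovers in the pr–c interval produce the single-crossover classes b c + and + + pr (283 + 218 = 501) plus the double crossovers (24).
RF(pr–c) = (501 + 24) / 2496 = 525/2496 = 0.2103 → 21.0 m.u.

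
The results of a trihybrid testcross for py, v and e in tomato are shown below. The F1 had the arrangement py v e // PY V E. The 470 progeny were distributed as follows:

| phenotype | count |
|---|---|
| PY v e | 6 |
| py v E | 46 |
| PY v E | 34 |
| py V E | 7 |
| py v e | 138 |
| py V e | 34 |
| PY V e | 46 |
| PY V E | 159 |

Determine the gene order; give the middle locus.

py

The two rarest classes, PY v e and py V E, are the double crossovers. Comparing them with the parentals, only the py allele has switched, so py is the middle locus and the order is e – py – v.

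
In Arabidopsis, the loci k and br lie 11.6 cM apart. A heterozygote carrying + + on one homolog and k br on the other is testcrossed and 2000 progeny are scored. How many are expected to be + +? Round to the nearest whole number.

A map distance of 11.6 cM corresponds to a recombination frequency of 0.116.
The F1 is + + / k br, so + + is a parental gamete class with expected frequency (1 − r)/2 = 0.884/2 = 0.4420.
Expected number = 0.4420 × 2000 = 884.00 ≈ 884.

884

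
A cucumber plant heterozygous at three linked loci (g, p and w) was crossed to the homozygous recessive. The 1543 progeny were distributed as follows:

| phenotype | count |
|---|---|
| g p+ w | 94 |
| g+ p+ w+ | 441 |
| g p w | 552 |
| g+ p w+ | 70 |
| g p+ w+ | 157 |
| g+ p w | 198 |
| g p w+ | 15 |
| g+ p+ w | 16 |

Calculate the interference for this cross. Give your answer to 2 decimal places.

0.36

The two most frequent reciprocal classes, g p w and g+ p+ w+, are the parental types, so the F1 was g p w / g+ p+ w+.
The two rarest classes, g p w+ and g+ p+ w, are the double crossovers. Comparing them with the parentals, only the w allele has switched, so w is the middle locus and the order is p – w – g.
p–w: (164 + 31)/1543 = 0.1264; w–g: (355 + 31)/1543 = 0.2502.
Expected DCO frequency = 0.1264 × 0.2502 ≈ 0.03163; observed = 31/1543 ≈ 0.02009.
Coefficient of coincidence = 0.02009/0.03163 ≈ 0.64; interference = 1 − 0.64 = 0.36.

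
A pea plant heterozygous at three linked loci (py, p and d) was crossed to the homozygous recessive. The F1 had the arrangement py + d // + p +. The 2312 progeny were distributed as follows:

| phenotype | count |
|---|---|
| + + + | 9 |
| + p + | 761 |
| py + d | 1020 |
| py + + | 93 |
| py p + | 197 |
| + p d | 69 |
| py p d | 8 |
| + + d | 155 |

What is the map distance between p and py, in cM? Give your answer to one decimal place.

16.0 cM

The two rarest classes, py p d and + + +, are the double crossovers. Comparing them with the parentals, only the p allele has switched, so p is the middle locus and the order is d – p – py.
Crossovers in the p–py interval produce the single-crossover classes + + d and py p + (155 + 197 = 352) plus the double crossovers (17).
RF(p–py) = (352 + 17) / 2312 = 369/2312 = 0.1596 → 16.0 cM.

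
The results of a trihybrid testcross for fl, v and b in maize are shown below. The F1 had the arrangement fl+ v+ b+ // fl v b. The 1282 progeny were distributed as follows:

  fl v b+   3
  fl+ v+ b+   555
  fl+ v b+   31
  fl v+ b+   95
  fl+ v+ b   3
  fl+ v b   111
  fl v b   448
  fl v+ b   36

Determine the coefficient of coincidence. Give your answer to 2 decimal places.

0.50

The two rarest classes, fl+ v+ b and fl v b+, are the double crossovers. Comparing them with the parentals, only the b allele has switched, so b is the middle locus and the order is fl – b – v.
fl–b: (206 + 6)/1282 = 0.1654; b–v: (67 + 6)/1282 = 0.0569.
Expected DCO frequency = 0.1654 × 0.0569 ≈ 0.00941; observed = 6/1282 ≈ 0.00468.
Coefficient of coincidence = 0.00468/0.00941 ≈ 0.50.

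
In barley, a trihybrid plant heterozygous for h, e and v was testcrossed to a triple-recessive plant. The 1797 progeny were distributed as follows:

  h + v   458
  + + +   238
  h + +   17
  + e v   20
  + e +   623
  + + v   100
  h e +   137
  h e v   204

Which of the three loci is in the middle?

v

The two most frequent reciprocal classes, + e + and h + v, are the parental types, so the F1 was + e + / h + v.
The two rarest classes, + e v and h + +, are the double crossovers. Comparing them with the parentals, only the v allele has switched, so v is the middle locus and the order is h – v – e.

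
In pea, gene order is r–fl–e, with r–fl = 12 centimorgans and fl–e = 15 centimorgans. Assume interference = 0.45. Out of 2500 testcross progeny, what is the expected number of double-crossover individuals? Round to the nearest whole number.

Map distances give recombination frequencies of 0.120 and 0.150 for the two intervals.
With interference 0.45 (so coincidence = 0.55), expected double-crossover frequency = 0.120 × 0.150 × 0.55 = 0.00990.
Expected number = 0.00990 × 2500 = 24.75 ≈ 25.

25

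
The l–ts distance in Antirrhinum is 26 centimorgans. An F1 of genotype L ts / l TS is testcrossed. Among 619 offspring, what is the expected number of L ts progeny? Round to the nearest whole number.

229

A map distance of 26 centimorgans corresponds to a recombination frequency of 0.260.
The F1 is L ts / l TS, so L ts is a parental gamete class with expected frequency (1 − r)/2 = 0.740/2 = 0.3700.
Expected number = 0.3700 × 619 = 229.03 ≈ 229.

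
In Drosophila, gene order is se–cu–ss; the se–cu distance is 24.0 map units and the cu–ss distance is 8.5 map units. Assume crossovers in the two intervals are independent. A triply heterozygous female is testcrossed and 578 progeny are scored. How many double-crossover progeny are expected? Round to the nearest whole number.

Map distances give recombination frequencies of 0.240 and 0.085 for the two intervals.
With no interference, expected double-crossover frequency = 0.240 × 0.085 = 0.02040.
Expected number = 0.02040 × 578 = 11.79 ≈ 12.

12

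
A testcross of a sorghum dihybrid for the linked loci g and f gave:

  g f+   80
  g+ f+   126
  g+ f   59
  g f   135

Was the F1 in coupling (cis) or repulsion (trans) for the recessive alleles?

cis

The two most frequent classes are g+ f+ (126) and g f (135); these are the parental (non-recombinant) types.
So the F1 carried g+ f+ on one chromosome and g f on the other — the recessive alleles are on the same chromosome (cis / coupling).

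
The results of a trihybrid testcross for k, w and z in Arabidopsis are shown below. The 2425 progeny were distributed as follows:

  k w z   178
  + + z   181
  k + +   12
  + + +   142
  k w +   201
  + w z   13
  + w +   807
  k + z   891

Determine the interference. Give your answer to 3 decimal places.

0.568

The two most frequent reciprocal classes, + w + and k + z, are the parental types, so the F1 was + w + / k + z.
The two rarest classes, + w z and k + +, are the double crossovers. Comparing them with the parentals, only the z allele has switched, so z is the middle locus and the order is w – z – k.
w–z: (320 + 25)/2425 = 0.1423; z–k: (382 + 25)/2425 = 0.1678.
Expected DCO frequency = 0.1423 × 0.1678 ≈ 0.02388; observed = 25/2425 ≈ 0.01031.
Coefficient of coincidence = 0.01031/0.02388 ≈ 0.432; interference = 1 − 0.432 = 0.568.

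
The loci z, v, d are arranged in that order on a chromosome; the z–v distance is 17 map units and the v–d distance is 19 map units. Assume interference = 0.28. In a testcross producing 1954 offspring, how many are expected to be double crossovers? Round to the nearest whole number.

45

Map distances give recombination frequencies of 0.170 and 0.190 for the two intervals.
With interference 0.28 (so coincidence = 0.72), expected double-crossover frequency = 0.170 × 0.190 × 0.72 = 0.02326.
Expected number = 0.02326 × 1954 = 45.44 ≈ 45.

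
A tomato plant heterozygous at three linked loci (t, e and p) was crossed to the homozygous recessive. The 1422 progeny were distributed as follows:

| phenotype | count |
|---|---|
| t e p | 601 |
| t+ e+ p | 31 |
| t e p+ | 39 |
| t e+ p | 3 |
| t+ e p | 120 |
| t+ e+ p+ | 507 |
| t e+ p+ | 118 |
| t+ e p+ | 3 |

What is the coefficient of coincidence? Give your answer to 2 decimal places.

0.46

The two most frequent reciprocal classes, t+ e+ p+ and t e p, are the parental types, so the F1 was t+ e+ p+ / t e p.
The two rarest classes, t+ e p+ and t e+ p, are the double crossovers. Comparing them with the parentals, only the e allele has switched, so e is the middle locus and the order is p – e – t.
p–e: (70 + 6)/1422 = 0.0534; e–t: (238 + 6)/1422 = 0.1716.
Expected DCO frequency = 0.0534 × 0.1716 ≈ 0.00916; observed = 6/1422 ≈ 0.00422.
Coefficient of coincidence = 0.00422/0.00916 ≈ 0.46.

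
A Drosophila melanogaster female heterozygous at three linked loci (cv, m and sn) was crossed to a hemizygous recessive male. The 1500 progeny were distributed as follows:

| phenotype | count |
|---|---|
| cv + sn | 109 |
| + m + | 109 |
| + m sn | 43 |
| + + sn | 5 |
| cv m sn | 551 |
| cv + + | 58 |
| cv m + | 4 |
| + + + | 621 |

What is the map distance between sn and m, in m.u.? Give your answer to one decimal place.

15.1 m.u.

The two most frequent reciprocal classes, + + + and cv m sn, are the parental types, so the F1 was + + + / cv m sn.
The two rarest classes, + + sn and cv m +, are the double crossovers. Comparing them with the parentals, only the sn allele has switched, so sn is the middle locus and the order is m – sn – cv.
Crossovers in the m–sn interval produce the single-crossover classes + m + and cv + sn (109 + 109 = 218) plus the double crossovers (9).
RF(m–sn) = (218 + 9) / 1500 = 227/1500 = 0.1513 → 15.1 m.u.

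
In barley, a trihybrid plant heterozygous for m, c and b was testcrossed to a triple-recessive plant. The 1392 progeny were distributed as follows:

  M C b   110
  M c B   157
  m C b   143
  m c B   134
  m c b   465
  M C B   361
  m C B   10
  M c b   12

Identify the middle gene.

m

The two most frequent reciprocal classes, m c b and M C B, are the parental types, so the F1 was m c b / M C B.
The two rarest classes, M c b and m C B, are the double crossovers. Comparing them with the parentals, only the m allele has switched, so m is the middle locus and the order is b – m – c.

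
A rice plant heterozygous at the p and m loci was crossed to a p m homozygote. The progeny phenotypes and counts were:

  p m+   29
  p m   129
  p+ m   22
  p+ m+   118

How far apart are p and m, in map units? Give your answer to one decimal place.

The two most frequent classes, p+ m+ (118) and p m (129), are the parental types, so the F1 was p+ m+ / p m.
The recombinant classes are p+ m and p m+: 22 + 29 = 51.
Recombination frequency = 51/298 = 0.1711 ≈ 17.1%, i.e. 17.1 map units.

17.1 map units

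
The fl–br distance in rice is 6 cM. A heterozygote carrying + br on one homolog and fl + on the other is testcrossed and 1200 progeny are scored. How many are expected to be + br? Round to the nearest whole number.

A map distance of 6 cM corresponds to a recombination frequency of 0.060.
The F1 is + br / fl +, so + br is a parental gamete class with expected frequency (1 − r)/2 = 0.940/2 = 0.4700.
Expected number = 0.4700 × 1200 = 564.00 ≈ 564.

564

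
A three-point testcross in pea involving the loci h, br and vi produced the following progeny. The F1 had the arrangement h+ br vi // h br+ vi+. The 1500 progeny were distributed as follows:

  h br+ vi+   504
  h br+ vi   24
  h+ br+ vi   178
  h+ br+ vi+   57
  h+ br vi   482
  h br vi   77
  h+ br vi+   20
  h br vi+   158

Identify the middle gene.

The two rarest classes, h+ br vi+ and h br+ vi, are the double crossovers. Comparing them with the parentals, only the vi allele has switched, so vi is the middle locus and the order is br – vi – h.

vi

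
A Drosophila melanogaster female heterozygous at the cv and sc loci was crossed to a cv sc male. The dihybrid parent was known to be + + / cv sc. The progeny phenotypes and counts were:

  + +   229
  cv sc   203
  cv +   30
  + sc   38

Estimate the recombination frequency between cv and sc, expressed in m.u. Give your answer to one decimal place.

13.6 m.u.

The recombinant classes are + sc and cv +: 38 + 30 = 68.
Recombination frequency = 68/500 = 0.1360 ≈ 13.6%, i.e. 13.6 m.u.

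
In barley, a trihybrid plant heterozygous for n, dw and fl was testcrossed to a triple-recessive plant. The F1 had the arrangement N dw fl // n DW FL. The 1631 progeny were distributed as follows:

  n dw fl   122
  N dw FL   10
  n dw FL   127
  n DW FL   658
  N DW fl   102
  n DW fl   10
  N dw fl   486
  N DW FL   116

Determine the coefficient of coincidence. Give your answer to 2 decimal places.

0.51

The two rarest classes, N dw FL and n DW fl, are the double crossovers. Comparing them with the parentals, only the fl allele has switched, so fl is the middle locus and the order is dw – fl – n.
dw–fl: (229 + 20)/1631 = 0.1527; fl–n: (238 + 20)/1631 = 0.1582.
Expected DCO frequency = 0.1527 × 0.1582 ≈ 0.02416; observed = 20/1631 ≈ 0.01226.
Coefficient of coincidence = 0.01226/0.02416 ≈ 0.51.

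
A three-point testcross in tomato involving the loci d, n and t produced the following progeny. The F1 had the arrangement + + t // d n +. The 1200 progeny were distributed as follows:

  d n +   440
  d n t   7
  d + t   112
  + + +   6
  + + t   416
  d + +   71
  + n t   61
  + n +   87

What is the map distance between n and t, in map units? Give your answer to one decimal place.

12.1 map units

The two rarest classes, + + + and d n t, are the double crossovers. Comparing them with the parentals, only the t allele has switched, so t is the middle locus and the order is n – t – d.
Crossovers in the n–t interval produce the single-crossover classes + n t and d + + (61 + 71 = 132) plus the double crossovers (13).
RF(n–t) = (132 + 13) / 1200 = 145/1200 = 0.1208 → 12.1 map units.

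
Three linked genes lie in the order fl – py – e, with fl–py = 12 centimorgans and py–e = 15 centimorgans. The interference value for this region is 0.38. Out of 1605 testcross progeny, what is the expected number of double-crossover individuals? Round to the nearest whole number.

18

Map distances give recombination frequencies of 0.120 and 0.150 for the two intervals.
With interference 0.38 (so coincidence = 0.62), expected double-crossover frequency = 0.120 × 0.150 × 0.62 = 0.01116.
Expected number = 0.01116 × 1605 = 17.91 ≈ 18.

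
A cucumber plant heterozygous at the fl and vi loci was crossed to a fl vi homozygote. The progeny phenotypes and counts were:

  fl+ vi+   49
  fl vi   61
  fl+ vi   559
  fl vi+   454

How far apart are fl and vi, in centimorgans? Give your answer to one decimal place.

The two most frequent classes, fl+ vi (559) and fl vi+ (454), are the parental types, so the F1 was fl+ vi / fl vi+.
The recombinant classes are fl+ vi+ and fl vi: 49 + 61 = 110.
Recombination frequency = 110/1123 = 0.0980 ≈ 9.8%, i.e. 9.8 centimorgans.

9.8 centimorgans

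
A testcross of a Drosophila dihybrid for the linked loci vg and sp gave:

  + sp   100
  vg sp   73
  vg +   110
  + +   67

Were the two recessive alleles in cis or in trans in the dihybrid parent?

trans

The two most frequent classes are + sp (100) and vg + (110); these are the parental (non-recombinant) types.
So the F1 carried + sp on one chromosome and vg + on the other — the recessive alleles are on opposite chromosomes (trans / repulsion).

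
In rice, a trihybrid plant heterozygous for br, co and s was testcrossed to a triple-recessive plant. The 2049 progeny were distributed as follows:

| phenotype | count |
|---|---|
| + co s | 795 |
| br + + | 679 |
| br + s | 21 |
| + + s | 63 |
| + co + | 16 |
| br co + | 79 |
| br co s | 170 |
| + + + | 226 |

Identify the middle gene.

The two most frequent reciprocal classes, + co s and br + +, are the parental types, so the F1 was + co s / br + +.
The two rarest classes, + co + and br + s, are the double crossovers. Comparing them with the parentals, only the s allele has switched, so s is the middle locus and the order is co – s – br.

s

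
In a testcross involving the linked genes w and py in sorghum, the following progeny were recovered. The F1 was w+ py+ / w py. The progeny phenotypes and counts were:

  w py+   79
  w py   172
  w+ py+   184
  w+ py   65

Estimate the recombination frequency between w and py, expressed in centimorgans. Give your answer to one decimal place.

28.8 centimorgans

The recombinant classes are w+ py and w py+: 65 + 79 = 144.
Recombination frequency = 144/500 = 0.2880 ≈ 28.8%, i.e. 28.8 centimorgans.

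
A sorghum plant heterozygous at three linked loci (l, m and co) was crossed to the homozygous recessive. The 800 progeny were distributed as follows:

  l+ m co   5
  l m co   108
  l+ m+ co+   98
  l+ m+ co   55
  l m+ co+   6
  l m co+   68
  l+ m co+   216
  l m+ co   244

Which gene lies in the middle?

The two most frequent reciprocal classes, l+ m co+ and l m+ co, are the parental types, so the F1 was l+ m co+ / l m+ co.
The two rarest classes, l+ m co and l m+ co+, are the double crossovers. Comparing them with the parentals, only the co allele has switched, so co is the middle locus and the order is l – co – m.

co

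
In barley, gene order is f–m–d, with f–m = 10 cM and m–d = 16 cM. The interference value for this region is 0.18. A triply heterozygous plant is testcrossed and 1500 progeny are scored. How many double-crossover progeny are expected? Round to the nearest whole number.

20

Map distances give recombination frequencies of 0.100 and 0.160 for the two intervals.
With interference 0.18 (so coincidence = 0.82), expected double-crossover frequency = 0.100 × 0.160 × 0.82 = 0.01312.
Expected number = 0.01312 × 1500 = 19.68 ≈ 20.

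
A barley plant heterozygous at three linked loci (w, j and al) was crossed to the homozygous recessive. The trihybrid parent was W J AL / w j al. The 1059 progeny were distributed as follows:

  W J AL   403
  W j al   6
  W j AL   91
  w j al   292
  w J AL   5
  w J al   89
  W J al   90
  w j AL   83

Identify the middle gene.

w

The two rarest classes, w J AL and W j al, are the double crossovers. Comparing them with the parentals, only the w allele has switched, so w is the middle locus and the order is al – w – j.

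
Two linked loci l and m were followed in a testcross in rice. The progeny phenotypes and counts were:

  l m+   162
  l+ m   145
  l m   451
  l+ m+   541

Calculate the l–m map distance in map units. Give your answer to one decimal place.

23.6 map units

The two most frequent classes, l+ m+ (541) and l m (451), are the parental types, so the F1 was l+ m+ / l m.
The recombinant classes are l+ m and l m+: 145 + 162 = 307.
Recombination frequency = 307/1299 = 0.2363 ≈ 23.6%, i.e. 23.6 map units.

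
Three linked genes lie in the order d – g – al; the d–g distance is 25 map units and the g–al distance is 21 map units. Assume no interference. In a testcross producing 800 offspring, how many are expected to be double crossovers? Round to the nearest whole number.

Map distances give recombination frequencies of 0.250 and 0.210 for the two intervals.
With no interference, expected double-crossover frequency = 0.250 × 0.210 = 0.05250.
Expected number = 0.05250 × 800 = 42.00 ≈ 42.

42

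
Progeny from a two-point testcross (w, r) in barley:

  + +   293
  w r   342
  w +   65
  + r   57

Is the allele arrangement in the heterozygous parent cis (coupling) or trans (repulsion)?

cis

The two most frequent classes are + + (293) and w r (342); these are the parental (non-recombinant) types.
So the F1 carried + + on one chromosome and w r on the other — the recessive alleles are on the same chromosome (cis / coupling).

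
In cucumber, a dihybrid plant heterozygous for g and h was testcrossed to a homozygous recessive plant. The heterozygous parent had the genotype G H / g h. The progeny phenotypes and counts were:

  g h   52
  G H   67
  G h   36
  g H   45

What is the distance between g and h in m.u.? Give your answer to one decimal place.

The recombinant classes are G h and g H: 36 + 45 = 81.
Recombination frequency = 81/200 = 0.4050 ≈ 40.5%, i.e. 40.5 m.u.

40.5 m.u.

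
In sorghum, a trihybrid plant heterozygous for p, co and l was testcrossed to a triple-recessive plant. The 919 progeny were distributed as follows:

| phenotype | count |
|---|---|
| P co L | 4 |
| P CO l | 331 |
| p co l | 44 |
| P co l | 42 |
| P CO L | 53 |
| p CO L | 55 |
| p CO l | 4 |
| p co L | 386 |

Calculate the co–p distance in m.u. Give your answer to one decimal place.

The two most frequent reciprocal classes, P CO l and p co L, are the parental types, so the F1 was P CO l / p co L.
The two rarest classes, p CO l and P co L, are the double crossovers. Comparing them with the parentals, only the p allele has switched, so p is the middle locus and the order is co – p – l.
Crossovers in the co–p interval produce the single-crossover classes P co l and p CO L (42 + 55 = 97) plus the double crossovers (8).
RF(co–p) = (97 + 8) / 919 = 105/919 = 0.1143 → 11.4 m.u.

11.4 m.u.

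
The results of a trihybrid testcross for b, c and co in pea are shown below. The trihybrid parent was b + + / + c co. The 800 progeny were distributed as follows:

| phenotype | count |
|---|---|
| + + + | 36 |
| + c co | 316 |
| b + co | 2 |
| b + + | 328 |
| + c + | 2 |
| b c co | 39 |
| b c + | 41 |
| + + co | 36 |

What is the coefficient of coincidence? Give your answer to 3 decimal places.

The two rarest classes, b + co and + c +, are the double crossovers. Comparing them with the parentals, only the co allele has switched, so co is the middle locus and the order is b – co – c.
b–co: (75 + 4)/800 = 0.0988; co–c: (77 + 4)/800 = 0.1013.
Expected DCO frequency = 0.0988 × 0.1013 ≈ 0.01001; observed = 4/800 ≈ 0.00500.
Coefficient of coincidence = 0.00500/0.01001 ≈ 0.500.

0.500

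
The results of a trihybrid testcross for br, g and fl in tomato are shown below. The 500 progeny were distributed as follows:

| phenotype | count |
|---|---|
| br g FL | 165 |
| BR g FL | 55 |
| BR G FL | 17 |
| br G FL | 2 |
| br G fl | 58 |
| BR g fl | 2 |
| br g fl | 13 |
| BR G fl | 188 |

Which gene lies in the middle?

g

The two most frequent reciprocal classes, BR G fl and br g FL, are the parental types, so the F1 was BR G fl / br g FL.
The two rarest classes, BR g fl and br G FL, are the double crossovers. Comparing them with the parentals, only the g allele has switched, so g is the middle locus and the order is fl – g – br.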